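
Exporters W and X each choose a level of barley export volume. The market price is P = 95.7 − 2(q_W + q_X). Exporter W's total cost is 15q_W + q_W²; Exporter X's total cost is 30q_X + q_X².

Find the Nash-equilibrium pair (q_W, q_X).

Exporter W's profit: π = q_W(95.7 − 2(q_W + q_X)) − 15q_W − q_W².
∂π/∂q_W = 80.7 − 6q_W − 2q_X = 0, so q_W = 13.45 − (1/3)q_X.
By the same steps for X: q_X = 10.95 − (1/3)q_W.
Plugging q_X into W's best response: q_W = 13.45 − (1/3)(10.95 − (1/3)q_W) ⇒ (8/9)q_W = 9.8, so q_W = 11.025.
Then q_X = 10.95 − (1/3)·11.025 = 7.275.

11.025, 7.275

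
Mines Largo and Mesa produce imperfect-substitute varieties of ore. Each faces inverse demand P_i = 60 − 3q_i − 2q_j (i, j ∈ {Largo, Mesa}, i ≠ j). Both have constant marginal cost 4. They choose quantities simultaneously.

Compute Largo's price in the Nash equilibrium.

25

Mine Largo's profit: π = q_{Largo}(60 − 3q_{Largo} − 2q_{Mesa}) − 4q_{Largo}.
∂π/∂q_{Largo} = 56 − 6q_{Largo} − 2q_{Mesa} = 0 ⇒ q_{Largo} = 28/3 − (1/3)q_{Mesa}.
By symmetry q_{Mesa} = q_{Largo}; substituting into the reaction function, (4/3)q_{Largo} = 28/3 and q_{Largo} = 7.
P_{Largo} = 60 − 3·7 − 2·7 = 25.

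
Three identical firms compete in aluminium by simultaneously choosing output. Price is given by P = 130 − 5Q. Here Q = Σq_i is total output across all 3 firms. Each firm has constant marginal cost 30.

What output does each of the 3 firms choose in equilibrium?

5

A representative firm's profit is π_i = q_i(130 − 5Q) − 30q_i, with Q = q_i + Σ_{j≠i} q_j.
First-order condition: 100 − 10q_i − 5Σ_{j≠i} q_j = 0.
Imposing symmetry (q_j = q for all j) turns Σ_{j≠i} q_j into 2q, so 100 = 20q and q = 5.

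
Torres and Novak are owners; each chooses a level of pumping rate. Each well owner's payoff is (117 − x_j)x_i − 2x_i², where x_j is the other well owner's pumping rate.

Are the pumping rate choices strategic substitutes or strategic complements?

Torres's payoff is (117 − x_N)x_T − 2x_T².
∂π/∂x_T = 117 − x_N − 4x_T = 0, so x_T = 29.25 − 0.25x_N.
The best-response slope dx_T/dx_N = −0.25 < 0: the reaction function is downward-sloping, so the choices are strategic substitutes.

strategic substitutes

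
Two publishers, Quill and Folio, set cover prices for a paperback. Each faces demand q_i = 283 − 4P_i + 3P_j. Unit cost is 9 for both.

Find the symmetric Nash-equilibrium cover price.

63.8

Quill's profit: π = (P_{Quill} − 9)(283 − 4P_{Quill} + 3P_{Folio}).
∂π/∂P_{Quill} = 319 − 8P_{Quill} + 3P_{Folio} = 0 ⇒ P_{Quill} = 39.875 + 0.375P_{Folio}.
Setting P_{Quill} = P_{Folio} in the reaction function: P_{Quill} = 39.875 + 0.375P_{Quill}, so P_{Quill} = 39.875 / 0.625 = 63.8.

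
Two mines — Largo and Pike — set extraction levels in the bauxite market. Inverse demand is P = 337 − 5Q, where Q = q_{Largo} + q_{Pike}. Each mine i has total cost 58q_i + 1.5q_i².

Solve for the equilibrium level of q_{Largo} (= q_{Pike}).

15.5

Mine Largo's profit: π = q_{Largo}(337 − 5(q_{Largo} + q_{Pike})) − 58q_{Largo} − 1.5q_{Largo}².
∂π/∂q_{Largo} = 279 − 13q_{Largo} − 5q_{Pike} = 0, so q_{Largo} = 279/13 − (5/13)q_{Pike}.
Setting q_{Largo} = q_{Pike} in the reaction function: q_{Largo} = 279/13 − (5/13)q_{Largo}, so q_{Largo} = (279/13) / (18/13) = 15.5.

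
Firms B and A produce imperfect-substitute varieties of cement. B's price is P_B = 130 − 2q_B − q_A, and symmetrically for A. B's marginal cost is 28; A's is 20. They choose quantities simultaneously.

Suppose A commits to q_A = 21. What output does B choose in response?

Firm B's profit: π = q_B(130 − 2q_B − q_A) − 28q_B.
∂π/∂q_B = 102 − 4q_B − q_A = 0 ⇒ q_B = 25.5 − 0.25q_A.
At q_A = 21: q_B = 25.5 − 0.25·21 = 20.25.

20.25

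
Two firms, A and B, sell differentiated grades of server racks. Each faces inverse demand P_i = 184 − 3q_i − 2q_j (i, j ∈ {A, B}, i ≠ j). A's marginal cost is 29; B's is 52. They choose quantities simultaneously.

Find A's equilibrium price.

Firm A's profit: π = q_A(184 − 3q_A − 2q_B) − 29q_A.
∂π/∂q_A = 155 − 6q_A − 2q_B = 0 ⇒ q_A = 155/6 − (1/3)q_B.
Similarly q_B = 22 − (1/3)q_A.
Solving the two reaction functions simultaneously: (1 − (−1/3)(−1/3))q_A = 155/6 − (1/3)·22, so (8/9)q_A = 18.5 and q_A = 20.8125.
Then q_B = 22 − (1/3)·20.8125 = 15.0625.
P_A = 184 − 3·20.8125 − 2·15.0625 = 91.4375.

91.4375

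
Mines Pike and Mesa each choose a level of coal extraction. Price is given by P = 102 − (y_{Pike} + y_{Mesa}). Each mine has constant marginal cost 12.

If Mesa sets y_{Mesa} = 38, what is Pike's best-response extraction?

26

Mine Pike's profit: π = y_{Pike}(102 − (y_{Pike} + y_{Mesa})) − 12y_{Pike}.
∂π/∂y_{Pike} = 90 − 2y_{Pike} − y_{Mesa} = 0, so y_{Pike} = 45 − 0.5y_{Mesa}.
At y_{Mesa} = 38: y_{Pike} = 45 − 0.5·38 = 26.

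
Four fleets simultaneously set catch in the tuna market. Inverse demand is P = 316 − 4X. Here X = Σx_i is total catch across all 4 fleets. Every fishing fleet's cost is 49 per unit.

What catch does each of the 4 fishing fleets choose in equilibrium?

13.35

A representative fishing fleet's profit is π_i = x_i(316 − 4X) − 49x_i, with X = x_i + Σ_{j≠i} x_j.
First-order condition: 267 − 8x_i − 4Σ_{j≠i} x_j = 0.
In a symmetric equilibrium every fishing fleet chooses the same x, so Σ_{j≠i} x_j = 3x. The condition becomes 267 − 20x = 0, giving x = 267/20 = 13.35.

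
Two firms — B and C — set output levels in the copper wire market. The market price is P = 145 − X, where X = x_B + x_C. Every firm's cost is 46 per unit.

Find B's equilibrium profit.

1089

Firm B's profit: π = x_B(145 − (x_B + x_C)) − 46x_B.
∂π/∂x_B = 99 − 2x_B − x_C = 0, so x_B = 49.5 − 0.5x_C.
The game is symmetric, so in equilibrium x_C = x_B: the reaction function gives 1.5x_B = 49.5, hence x_B = 33.
Price P = 145 − 66 = 79.
B's profit: (79 − 46)·33 = 1089.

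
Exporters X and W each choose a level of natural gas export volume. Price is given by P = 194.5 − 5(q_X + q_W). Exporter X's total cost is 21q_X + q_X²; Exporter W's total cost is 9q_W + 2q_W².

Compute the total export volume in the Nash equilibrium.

Exporter X's profit: π = q_X(194.5 − 5(q_X + q_W)) − 21q_X − q_X².
∂π/∂q_X = 173.5 − 12q_X − 5q_W = 0, so q_X = 347/24 − (5/12)q_W.
For W: ∂π/∂q_W = 185.5 − 14q_W − 5q_X = 0 ⇒ q_W = 13.25 − (5/14)q_X.
Solving the two reaction functions simultaneously: (1 − (−5/12)(−5/14))q_X = 347/24 − (5/12)·13.25, so (143/168)q_X = 8.9375 and q_X = 10.5.
Then q_W = 13.25 − (5/14)·10.5 = 9.5.
Total export volume: 10.5 + 9.5 = 20.

20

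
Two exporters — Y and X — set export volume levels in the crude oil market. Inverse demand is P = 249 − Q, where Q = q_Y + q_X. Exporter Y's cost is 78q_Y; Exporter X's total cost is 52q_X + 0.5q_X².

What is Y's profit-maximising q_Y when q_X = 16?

Exporter Y's profit: π = q_Y(249 − (q_Y + q_X)) − 78q_Y.
∂π/∂q_Y = 171 − 2q_Y − q_X = 0, so q_Y = 85.5 − 0.5q_X.
At q_X = 16: q_Y = 85.5 − 0.5·16 = 77.5.

77.5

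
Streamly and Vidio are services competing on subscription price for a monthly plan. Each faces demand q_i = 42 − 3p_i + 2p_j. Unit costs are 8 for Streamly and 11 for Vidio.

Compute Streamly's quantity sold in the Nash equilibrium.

27.1875

Streamly's profit: π = (p_{Streamly} − 8)(42 − 3p_{Streamly} + 2p_{Vidio}).
∂π/∂p_{Streamly} = 66 − 6p_{Streamly} + 2p_{Vidio} = 0 ⇒ p_{Streamly} = 11 + (1/3)p_{Vidio}.
Similarly p_{Vidio} = 12.5 + (1/3)p_{Streamly}.
Substituting the second reaction function into the first: p_{Streamly} = 11 + (1/3)(12.5 + (1/3)p_{Streamly}), which gives (8/9)p_{Streamly} = 91/6 ⇒ p_{Streamly} = 17.0625.
Then p_{Vidio} = 12.5 + (1/3)·17.0625 = 18.1875.
q_{Streamly} = 42 − 3·17.0625 + 2·18.1875 = 27.1875.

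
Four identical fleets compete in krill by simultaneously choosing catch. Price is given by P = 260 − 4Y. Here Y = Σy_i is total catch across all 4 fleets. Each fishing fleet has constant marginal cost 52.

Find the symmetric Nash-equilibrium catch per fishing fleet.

A representative fishing fleet's profit is π_i = y_i(260 − 4Y) − 52y_i, with Y = y_i + Σ_{j≠i} y_j.
First-order condition: 208 − 8y_i − 4Σ_{j≠i} y_j = 0.
With identical fishing fleets, set every y_j = y: then 208 − 8y − 12y = 0, i.e. y = 208/20 = 10.4.

10.4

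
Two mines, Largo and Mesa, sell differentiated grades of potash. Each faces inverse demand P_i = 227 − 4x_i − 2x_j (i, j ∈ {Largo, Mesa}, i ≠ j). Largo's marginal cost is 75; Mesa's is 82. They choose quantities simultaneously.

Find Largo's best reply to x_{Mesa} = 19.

Mine Largo's profit: π = x_{Largo}(227 − 4x_{Largo} − 2x_{Mesa}) − 75x_{Largo}.
∂π/∂x_{Largo} = 152 − 8x_{Largo} − 2x_{Mesa} = 0 ⇒ x_{Largo} = 19 − 0.25x_{Mesa}.
At x_{Mesa} = 19: x_{Largo} = 19 − 0.25·19 = 14.25.

14.25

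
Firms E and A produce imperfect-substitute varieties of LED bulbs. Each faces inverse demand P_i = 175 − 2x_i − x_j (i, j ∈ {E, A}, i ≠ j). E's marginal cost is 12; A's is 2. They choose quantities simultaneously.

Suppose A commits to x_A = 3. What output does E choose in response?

Firm E's profit: π = x_E(175 − 2x_E − x_A) − 12x_E.
∂π/∂x_E = 163 − 4x_E − x_A = 0 ⇒ x_E = 40.75 − 0.25x_A.
At x_A = 3: x_E = 40.75 − 0.25·3 = 40.

40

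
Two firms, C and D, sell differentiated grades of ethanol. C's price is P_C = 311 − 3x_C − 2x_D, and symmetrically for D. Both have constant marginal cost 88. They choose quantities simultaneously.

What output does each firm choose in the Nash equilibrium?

Firm C's profit: π = x_C(311 − 3x_C − 2x_D) − 88x_C.
∂π/∂x_C = 223 − 6x_C − 2x_D = 0 ⇒ x_C = 223/6 − (1/3)x_D.
By symmetry x_D = x_C; substituting into the reaction function, (4/3)x_C = 223/6 and x_C = 27.875.

27.875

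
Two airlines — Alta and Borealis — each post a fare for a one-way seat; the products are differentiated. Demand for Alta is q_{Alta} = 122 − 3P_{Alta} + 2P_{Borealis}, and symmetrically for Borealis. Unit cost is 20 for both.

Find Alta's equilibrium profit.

Alta's profit: π = (P_{Alta} − 20)(122 − 3P_{Alta} + 2P_{Borealis}).
∂π/∂P_{Alta} = 182 − 6P_{Alta} + 2P_{Borealis} = 0 ⇒ P_{Alta} = 91/3 + (1/3)P_{Borealis}.
The game is symmetric, so in equilibrium P_{Borealis} = P_{Alta}: the reaction function gives (2/3)P_{Alta} = 91/3, hence P_{Alta} = 45.5.
q_{Alta} = 122 − 3·45.5 + 2·45.5 = 76.5.
Profit = (45.5 − 20)·76.5 = 1950.75.

1950.75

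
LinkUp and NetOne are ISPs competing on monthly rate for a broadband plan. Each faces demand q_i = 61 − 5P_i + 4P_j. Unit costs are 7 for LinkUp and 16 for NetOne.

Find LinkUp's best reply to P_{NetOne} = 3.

10.8

LinkUp's profit: π = (P_{LinkUp} − 7)(61 − 5P_{LinkUp} + 4P_{NetOne}).
∂π/∂P_{LinkUp} = 96 − 10P_{LinkUp} + 4P_{NetOne} = 0 ⇒ P_{LinkUp} = 9.6 + 0.4P_{NetOne}.
At P_{NetOne} = 3: P_{LinkUp} = 9.6 + 0.4·3 = 10.8.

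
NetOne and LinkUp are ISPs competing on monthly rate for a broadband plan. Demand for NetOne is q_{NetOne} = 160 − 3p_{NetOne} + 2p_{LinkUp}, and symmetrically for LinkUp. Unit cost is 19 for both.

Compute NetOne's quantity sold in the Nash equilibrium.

NetOne's profit: π = (p_{NetOne} − 19)(160 − 3p_{NetOne} + 2p_{LinkUp}).
∂π/∂p_{NetOne} = 217 − 6p_{NetOne} + 2p_{LinkUp} = 0 ⇒ p_{NetOne} = 217/6 + (1/3)p_{LinkUp}.
Setting p_{NetOne} = p_{LinkUp} in the reaction function: p_{NetOne} = 217/6 + (1/3)p_{NetOne}, so p_{NetOne} = (217/6) / (2/3) = 54.25.
q_{NetOne} = 160 − 3·54.25 + 2·54.25 = 105.75.

105.75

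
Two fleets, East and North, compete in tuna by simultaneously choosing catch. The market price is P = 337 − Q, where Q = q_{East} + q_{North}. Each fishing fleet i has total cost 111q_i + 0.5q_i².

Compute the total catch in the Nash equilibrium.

113

Fishing fleet East's profit: π = q_{East}(337 − (q_{East} + q_{North})) − 111q_{East} − 0.5q_{East}².
∂π/∂q_{East} = 226 − 3q_{East} − q_{North} = 0, so q_{East} = 226/3 − (1/3)q_{North}.
Setting q_{East} = q_{North} in the reaction function: q_{East} = 226/3 − (1/3)q_{East}, so q_{East} = (226/3) / (4/3) = 56.5.
Total catch: 56.5 + 56.5 = 113.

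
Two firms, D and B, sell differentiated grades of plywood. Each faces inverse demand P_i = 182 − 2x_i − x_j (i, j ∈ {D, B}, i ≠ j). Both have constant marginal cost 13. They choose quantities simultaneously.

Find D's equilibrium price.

80.6

Firm D's profit: π = x_D(182 − 2x_D − x_B) − 13x_D.
∂π/∂x_D = 169 − 4x_D − x_B = 0 ⇒ x_D = 42.25 − 0.25x_B.
The game is symmetric, so in equilibrium x_B = x_D: the reaction function gives 1.25x_D = 42.25, hence x_D = 33.8.
P_D = 182 − 2·33.8 − 33.8 = 80.6.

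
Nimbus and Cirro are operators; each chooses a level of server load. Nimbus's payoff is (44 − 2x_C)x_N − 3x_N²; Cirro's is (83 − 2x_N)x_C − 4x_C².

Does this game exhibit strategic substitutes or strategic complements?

Expanding Nimbus's payoff: 44x_N − 2x_Cx_N − 3x_N².
∂π/∂x_N = 44 − 2x_C − 6x_N = 0, so x_N = 22/3 − (1/3)x_C.
The best-response slope dx_N/dx_C = −1/3 < 0: the reaction function is downward-sloping, so the choices are strategic substitutes.

strategic substitutes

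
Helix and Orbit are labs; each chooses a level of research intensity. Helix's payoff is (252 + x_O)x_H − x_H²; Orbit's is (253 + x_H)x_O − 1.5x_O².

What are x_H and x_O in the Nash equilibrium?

Expanding Helix's payoff: 252x_H + x_Ox_H − x_H².
∂π/∂x_H = 252 + x_O − 2x_H = 0, so x_H = 126 + 0.5x_O.
Likewise for Orbit: x_O = 253/3 + (1/3)x_H.
Solving the two reaction functions simultaneously: (1 − (0.5)(1/3))x_H = 126 + 0.5·(253/3), so (5/6)x_H = 1009/6 and x_H = 201.8.
Then x_O = 253/3 + (1/3)·201.8 = 151.6.

201.8, 151.6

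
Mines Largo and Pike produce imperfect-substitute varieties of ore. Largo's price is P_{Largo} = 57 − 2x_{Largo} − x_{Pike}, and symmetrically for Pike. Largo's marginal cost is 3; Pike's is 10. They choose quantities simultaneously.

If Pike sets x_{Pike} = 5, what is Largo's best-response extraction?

12.25

Mine Largo's profit: π = x_{Largo}(57 − 2x_{Largo} − x_{Pike}) − 3x_{Largo}.
∂π/∂x_{Largo} = 54 − 4x_{Largo} − x_{Pike} = 0 ⇒ x_{Largo} = 13.5 − 0.25x_{Pike}.
At x_{Pike} = 5: x_{Largo} = 13.5 − 0.25·5 = 12.25.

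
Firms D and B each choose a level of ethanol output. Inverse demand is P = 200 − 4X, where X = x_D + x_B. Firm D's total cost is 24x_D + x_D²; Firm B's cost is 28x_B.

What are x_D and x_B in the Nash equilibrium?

11.25, 15.875

Firm D's profit: π = x_D(200 − 4(x_D + x_B)) − 24x_D − x_D².
∂π/∂x_D = 176 − 10x_D − 4x_B = 0, so x_D = 17.6 − 0.4x_B.
For B: ∂π/∂x_B = 172 − 8x_B − 4x_D = 0 ⇒ x_B = 21.5 − 0.5x_D.
Solving the two reaction functions simultaneously: (1 − (−0.4)(−0.5))x_D = 17.6 − 0.4·21.5, so 0.8x_D = 9 and x_D = 11.25.
Then x_B = 21.5 − 0.5·11.25 = 15.875.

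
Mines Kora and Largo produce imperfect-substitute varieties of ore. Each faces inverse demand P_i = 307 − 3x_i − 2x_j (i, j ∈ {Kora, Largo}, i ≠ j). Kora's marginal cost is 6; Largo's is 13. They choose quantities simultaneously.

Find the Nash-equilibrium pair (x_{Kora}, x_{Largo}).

Mine Kora's profit: π = x_{Kora}(307 − 3x_{Kora} − 2x_{Largo}) − 6x_{Kora}.
∂π/∂x_{Kora} = 301 − 6x_{Kora} − 2x_{Largo} = 0 ⇒ x_{Kora} = 301/6 − (1/3)x_{Largo}.
Similarly x_{Largo} = 49 − (1/3)x_{Kora}.
Substituting the second reaction function into the first: x_{Kora} = 301/6 − (1/3)(49 − (1/3)x_{Kora}), which gives (8/9)x_{Kora} = 203/6 ⇒ x_{Kora} = 38.0625.
Then x_{Largo} = 49 − (1/3)·38.0625 = 36.3125.

38.0625, 36.3125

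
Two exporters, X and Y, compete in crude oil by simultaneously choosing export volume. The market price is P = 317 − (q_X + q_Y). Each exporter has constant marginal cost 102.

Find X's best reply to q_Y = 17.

Exporter X's profit: π = q_X(317 − (q_X + q_Y)) − 102q_X.
∂π/∂q_X = 215 − 2q_X − q_Y = 0, so q_X = 107.5 − 0.5q_Y.
At q_Y = 17: q_X = 107.5 − 0.5·17 = 99.

99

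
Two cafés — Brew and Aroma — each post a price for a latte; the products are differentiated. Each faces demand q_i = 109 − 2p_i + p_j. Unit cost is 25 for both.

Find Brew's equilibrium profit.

1568

Brew's profit: π = (p_{Brew} − 25)(109 − 2p_{Brew} + p_{Aroma}).
∂π/∂p_{Brew} = 159 − 4p_{Brew} + p_{Aroma} = 0 ⇒ p_{Brew} = 39.75 + 0.25p_{Aroma}.
By symmetry p_{Aroma} = p_{Brew}; substituting into the reaction function, 0.75p_{Brew} = 39.75 and p_{Brew} = 53.
q_{Brew} = 109 − 2·53 + 53 = 56.
Profit = (53 − 25)·56 = 1568.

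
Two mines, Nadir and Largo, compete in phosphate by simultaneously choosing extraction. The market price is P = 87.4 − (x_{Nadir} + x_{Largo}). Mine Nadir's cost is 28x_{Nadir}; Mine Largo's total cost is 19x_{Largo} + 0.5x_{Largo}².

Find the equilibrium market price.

49.96

Mine Nadir's profit: π = x_{Nadir}(87.4 − (x_{Nadir} + x_{Largo})) − 28x_{Nadir}.
∂π/∂x_{Nadir} = 59.4 − 2x_{Nadir} − x_{Largo} = 0, so x_{Nadir} = 29.7 − 0.5x_{Largo}.
For Largo: ∂π/∂x_{Largo} = 68.4 − 3x_{Largo} − x_{Nadir} = 0 ⇒ x_{Largo} = 22.8 − (1/3)x_{Nadir}.
Solving the two reaction functions simultaneously: (1 − (−0.5)(−1/3))x_{Nadir} = 29.7 − 0.5·22.8, so (5/6)x_{Nadir} = 18.3 and x_{Nadir} = 21.96.
Then x_{Largo} = 22.8 − (1/3)·21.96 = 15.48.
Equilibrium price: P = 87.4 − 37.44 = 49.96.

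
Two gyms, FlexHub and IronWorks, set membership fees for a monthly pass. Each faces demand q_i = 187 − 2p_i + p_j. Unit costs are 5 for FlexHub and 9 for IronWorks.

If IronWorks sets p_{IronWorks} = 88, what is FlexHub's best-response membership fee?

71.25

FlexHub's profit: π = (p_{FlexHub} − 5)(187 − 2p_{FlexHub} + p_{IronWorks}).
∂π/∂p_{FlexHub} = 197 − 4p_{FlexHub} + p_{IronWorks} = 0 ⇒ p_{FlexHub} = 49.25 + 0.25p_{IronWorks}.
At p_{IronWorks} = 88: p_{FlexHub} = 49.25 + 0.25·88 = 71.25.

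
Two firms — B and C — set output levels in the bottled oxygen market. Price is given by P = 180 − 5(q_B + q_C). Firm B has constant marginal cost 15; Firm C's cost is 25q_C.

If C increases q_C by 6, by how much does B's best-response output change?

Firm B's profit: π = q_B(180 − 5(q_B + q_C)) − 15q_B.
∂π/∂q_B = 165 − 10q_B − 5q_C = 0, so q_B = 16.5 − 0.5q_C.
The reaction-function slope is −0.5, so a 6-unit rise in q_C moves q_B by −0.5 × 6 = −3. B's best response falls — the actions are strategic substitutes.

-3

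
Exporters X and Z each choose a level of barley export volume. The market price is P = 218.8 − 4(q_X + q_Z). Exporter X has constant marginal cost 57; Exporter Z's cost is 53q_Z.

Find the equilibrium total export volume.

Exporter X's profit: π = q_X(218.8 − 4(q_X + q_Z)) − 57q_X.
∂π/∂q_X = 161.8 − 8q_X − 4q_Z = 0, so q_X = 20.225 − 0.5q_Z.
By the same steps for Z: q_Z = 20.725 − 0.5q_X.
Solving the two reaction functions simultaneously: (1 − (−0.5)(−0.5))q_X = 20.225 − 0.5·20.725, so 0.75q_X = 9.8625 and q_X = 13.15.
Then q_Z = 20.725 − 0.5·13.15 = 14.15.
Total export volume: 13.15 + 14.15 = 27.3.

27.3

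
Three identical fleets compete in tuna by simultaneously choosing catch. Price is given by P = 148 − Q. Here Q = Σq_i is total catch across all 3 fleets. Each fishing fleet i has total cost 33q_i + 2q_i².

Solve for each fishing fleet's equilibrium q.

14.375

A representative fishing fleet's profit is π_i = q_i(148 − Q) − 33q_i − 2q_i², with Q = q_i + Σ_{j≠i} q_j.
First-order condition: 115 − 6q_i − Σ_{j≠i} q_j = 0.
With identical fishing fleets, set every q_j = q: then 115 − 6q − 2q = 0, i.e. q = 115/8 = 14.375.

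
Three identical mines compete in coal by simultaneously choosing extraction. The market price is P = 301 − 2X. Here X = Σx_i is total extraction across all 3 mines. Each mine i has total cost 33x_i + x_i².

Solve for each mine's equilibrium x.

A representative mine's profit is π_i = x_i(301 − 2X) − 33x_i − x_i², with X = x_i + Σ_{j≠i} x_j.
First-order condition: 268 − 6x_i − 2Σ_{j≠i} x_j = 0.
In a symmetric equilibrium every mine chooses the same x, so Σ_{j≠i} x_j = 2x. The condition becomes 268 − 10x = 0, giving x = 268/10 = 26.8.

26.8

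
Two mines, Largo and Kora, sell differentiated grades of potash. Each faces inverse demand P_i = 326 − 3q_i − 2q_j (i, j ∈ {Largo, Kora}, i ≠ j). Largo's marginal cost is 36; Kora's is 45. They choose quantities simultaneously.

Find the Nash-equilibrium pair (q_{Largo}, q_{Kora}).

Mine Largo's profit: π = q_{Largo}(326 − 3q_{Largo} − 2q_{Kora}) − 36q_{Largo}.
∂π/∂q_{Largo} = 290 − 6q_{Largo} − 2q_{Kora} = 0 ⇒ q_{Largo} = 145/3 − (1/3)q_{Kora}.
Similarly q_{Kora} = 281/6 − (1/3)q_{Largo}.
Solving the two reaction functions simultaneously: (1 − (−1/3)(−1/3))q_{Largo} = 145/3 − (1/3)·(281/6), so (8/9)q_{Largo} = 589/18 and q_{Largo} = 36.8125.
Then q_{Kora} = 281/6 − (1/3)·36.8125 = 34.5625.

36.8125, 34.5625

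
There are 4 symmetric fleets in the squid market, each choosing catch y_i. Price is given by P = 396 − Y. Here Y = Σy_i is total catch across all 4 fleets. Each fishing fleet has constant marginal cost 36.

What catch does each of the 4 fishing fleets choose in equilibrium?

A representative fishing fleet's profit is π_i = y_i(396 − Y) − 36y_i, with Y = y_i + Σ_{j≠i} y_j.
First-order condition: 360 − 2y_i − Σ_{j≠i} y_j = 0.
Imposing symmetry (y_j = y for all j) turns Σ_{j≠i} y_j into 3y, so 360 = 5y and y = 72.

72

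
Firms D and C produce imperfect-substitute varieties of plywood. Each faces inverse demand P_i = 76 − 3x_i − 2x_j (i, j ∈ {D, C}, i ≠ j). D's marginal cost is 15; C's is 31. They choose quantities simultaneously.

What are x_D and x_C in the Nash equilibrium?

8.625, 4.625

Firm D's profit: π = x_D(76 − 3x_D − 2x_C) − 15x_D.
∂π/∂x_D = 61 − 6x_D − 2x_C = 0 ⇒ x_D = 61/6 − (1/3)x_C.
Similarly x_C = 7.5 − (1/3)x_D.
Solving the two reaction functions simultaneously: (1 − (−1/3)(−1/3))x_D = 61/6 − (1/3)·7.5, so (8/9)x_D = 23/3 and x_D = 8.625.
Then x_C = 7.5 − (1/3)·8.625 = 4.625.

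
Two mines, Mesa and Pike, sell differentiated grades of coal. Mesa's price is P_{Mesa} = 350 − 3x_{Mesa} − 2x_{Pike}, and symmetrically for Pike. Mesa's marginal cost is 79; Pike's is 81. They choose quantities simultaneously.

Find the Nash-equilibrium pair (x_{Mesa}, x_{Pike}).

Mine Mesa's profit: π = x_{Mesa}(350 − 3x_{Mesa} − 2x_{Pike}) − 79x_{Mesa}.
∂π/∂x_{Mesa} = 271 − 6x_{Mesa} − 2x_{Pike} = 0 ⇒ x_{Mesa} = 271/6 − (1/3)x_{Pike}.
Similarly x_{Pike} = 269/6 − (1/3)x_{Mesa}.
Substituting the second reaction function into the first: x_{Mesa} = 271/6 − (1/3)(269/6 − (1/3)x_{Mesa}), which gives (8/9)x_{Mesa} = 272/9 ⇒ x_{Mesa} = 34.
Then x_{Pike} = 269/6 − (1/3)·34 = 33.5.

34, 33.5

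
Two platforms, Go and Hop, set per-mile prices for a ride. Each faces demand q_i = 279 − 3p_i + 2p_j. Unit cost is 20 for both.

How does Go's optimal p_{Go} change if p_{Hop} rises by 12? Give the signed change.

4

Go's profit: π = (p_{Go} − 20)(279 − 3p_{Go} + 2p_{Hop}).
∂π/∂p_{Go} = 339 − 6p_{Go} + 2p_{Hop} = 0 ⇒ p_{Go} = 56.5 + (1/3)p_{Hop}.
The reaction-function slope is 1/3, so a 12-unit rise in p_{Hop} moves p_{Go} by 1/3 × 12 = 4. Go's best response rises — the actions are strategic complements.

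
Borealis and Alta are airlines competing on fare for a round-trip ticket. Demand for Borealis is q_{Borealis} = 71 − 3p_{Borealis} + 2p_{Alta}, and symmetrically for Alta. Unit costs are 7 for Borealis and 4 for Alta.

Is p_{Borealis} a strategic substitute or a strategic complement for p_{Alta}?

Borealis's profit: π = (p_{Borealis} − 7)(71 − 3p_{Borealis} + 2p_{Alta}).
∂π/∂p_{Borealis} = 92 − 6p_{Borealis} + 2p_{Alta} = 0 ⇒ p_{Borealis} = 46/3 + (1/3)p_{Alta}.
The best-response slope dp_{Borealis}/dp_{Alta} = 1/3 > 0: the reaction function is upward-sloping, so the choices are strategic complements.

strategic complements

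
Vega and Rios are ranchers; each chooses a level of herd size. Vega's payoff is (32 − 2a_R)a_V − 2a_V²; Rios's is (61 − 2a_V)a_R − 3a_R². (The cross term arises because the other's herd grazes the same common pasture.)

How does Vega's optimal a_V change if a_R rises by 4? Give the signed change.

-2

Expanding Vega's payoff: 32a_V − 2a_Ra_V − 2a_V².
∂π/∂a_V = 32 − 2a_R − 4a_V = 0, so a_V = 8 − 0.5a_R.
The reaction-function slope is −0.5, so a 4-unit rise in a_R moves a_V by −0.5 × 4 = −2. Vega's best response falls — the actions are strategic substitutes.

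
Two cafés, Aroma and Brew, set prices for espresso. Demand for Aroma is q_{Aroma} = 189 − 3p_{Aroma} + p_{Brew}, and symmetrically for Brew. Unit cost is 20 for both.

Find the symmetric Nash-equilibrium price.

Aroma's profit: π = (p_{Aroma} − 20)(189 − 3p_{Aroma} + p_{Brew}).
∂π/∂p_{Aroma} = 249 − 6p_{Aroma} + p_{Brew} = 0 ⇒ p_{Aroma} = 41.5 + (1/6)p_{Brew}.
Setting p_{Aroma} = p_{Brew} in the reaction function: p_{Aroma} = 41.5 + (1/6)p_{Aroma}, so p_{Aroma} = 41.5 / (5/6) = 49.8.

49.8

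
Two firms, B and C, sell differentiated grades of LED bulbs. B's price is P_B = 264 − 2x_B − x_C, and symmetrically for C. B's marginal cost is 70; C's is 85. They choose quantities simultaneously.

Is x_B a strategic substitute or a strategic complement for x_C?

Firm B's profit: π = x_B(264 − 2x_B − x_C) − 70x_B.
∂π/∂x_B = 194 − 4x_B − x_C = 0 ⇒ x_B = 48.5 − 0.25x_C.
The best-response slope dx_B/dx_C = −0.25 < 0: the reaction function is downward-sloping, so the choices are strategic substitutes.

strategic substitutes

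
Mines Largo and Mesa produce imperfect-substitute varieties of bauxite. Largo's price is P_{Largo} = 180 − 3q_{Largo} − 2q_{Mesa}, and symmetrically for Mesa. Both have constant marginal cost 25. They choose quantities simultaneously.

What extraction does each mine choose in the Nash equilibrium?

19.375

Mine Largo's profit: π = q_{Largo}(180 − 3q_{Largo} − 2q_{Mesa}) − 25q_{Largo}.
∂π/∂q_{Largo} = 155 − 6q_{Largo} − 2q_{Mesa} = 0 ⇒ q_{Largo} = 155/6 − (1/3)q_{Mesa}.
By symmetry q_{Mesa} = q_{Largo}; substituting into the reaction function, (4/3)q_{Largo} = 155/6 and q_{Largo} = 19.375.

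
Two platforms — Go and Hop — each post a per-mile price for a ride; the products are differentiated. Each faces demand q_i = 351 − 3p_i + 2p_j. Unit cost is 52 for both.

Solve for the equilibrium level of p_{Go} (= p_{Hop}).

126.75

Go's profit: π = (p_{Go} − 52)(351 − 3p_{Go} + 2p_{Hop}).
∂π/∂p_{Go} = 507 − 6p_{Go} + 2p_{Hop} = 0 ⇒ p_{Go} = 84.5 + (1/3)p_{Hop}.
By symmetry p_{Hop} = p_{Go}; substituting into the reaction function, (2/3)p_{Go} = 84.5 and p_{Go} = 126.75.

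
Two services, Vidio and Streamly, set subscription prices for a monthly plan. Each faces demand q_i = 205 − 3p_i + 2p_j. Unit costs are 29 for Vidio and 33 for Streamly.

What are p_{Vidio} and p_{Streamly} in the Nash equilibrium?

73.75, 75.25

Vidio's profit: π = (p_{Vidio} − 29)(205 − 3p_{Vidio} + 2p_{Streamly}).
∂π/∂p_{Vidio} = 292 − 6p_{Vidio} + 2p_{Streamly} = 0 ⇒ p_{Vidio} = 146/3 + (1/3)p_{Streamly}.
Similarly p_{Streamly} = 152/3 + (1/3)p_{Vidio}.
Plugging p_{Streamly} into Vidio's best response: p_{Vidio} = 146/3 + (1/3)(152/3 + (1/3)p_{Vidio}) ⇒ (8/9)p_{Vidio} = 590/9, so p_{Vidio} = 73.75.
Then p_{Streamly} = 152/3 + (1/3)·73.75 = 75.25.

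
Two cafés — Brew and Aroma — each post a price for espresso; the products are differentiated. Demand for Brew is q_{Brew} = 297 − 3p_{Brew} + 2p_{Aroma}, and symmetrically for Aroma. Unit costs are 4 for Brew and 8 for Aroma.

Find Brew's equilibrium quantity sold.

222

Brew's profit: π = (p_{Brew} − 4)(297 − 3p_{Brew} + 2p_{Aroma}).
∂π/∂p_{Brew} = 309 − 6p_{Brew} + 2p_{Aroma} = 0 ⇒ p_{Brew} = 51.5 + (1/3)p_{Aroma}.
Similarly p_{Aroma} = 53.5 + (1/3)p_{Brew}.
Substituting the second reaction function into the first: p_{Brew} = 51.5 + (1/3)(53.5 + (1/3)p_{Brew}), which gives (8/9)p_{Brew} = 208/3 ⇒ p_{Brew} = 78.
Then p_{Aroma} = 53.5 + (1/3)·78 = 79.5.
q_{Brew} = 297 − 3·78 + 2·79.5 = 222.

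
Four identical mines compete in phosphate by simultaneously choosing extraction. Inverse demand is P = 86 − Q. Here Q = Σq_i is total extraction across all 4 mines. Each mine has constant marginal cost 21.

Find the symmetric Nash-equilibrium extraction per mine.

13

A representative mine's profit is π_i = q_i(86 − Q) − 21q_i, with Q = q_i + Σ_{j≠i} q_j.
First-order condition: 65 − 2q_i − Σ_{j≠i} q_j = 0.
With identical mines, set every q_j = q: then 65 − 2q − 3q = 0, i.e. q = 65/5 = 13.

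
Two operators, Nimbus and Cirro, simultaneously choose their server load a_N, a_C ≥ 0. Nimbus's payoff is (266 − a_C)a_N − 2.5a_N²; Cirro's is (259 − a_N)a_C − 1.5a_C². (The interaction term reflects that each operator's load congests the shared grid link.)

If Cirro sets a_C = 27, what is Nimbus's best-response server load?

47.8

Expanding Nimbus's payoff: 266a_N − a_Ca_N − 2.5a_N².
∂π/∂a_N = 266 − a_C − 5a_N = 0, so a_N = 53.2 − 0.2a_C.
At a_C = 27: a_N = 53.2 − 0.2·27 = 47.8.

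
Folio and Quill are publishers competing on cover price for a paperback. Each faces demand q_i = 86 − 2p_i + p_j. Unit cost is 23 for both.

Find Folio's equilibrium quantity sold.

Folio's profit: π = (p_{Folio} − 23)(86 − 2p_{Folio} + p_{Quill}).
∂π/∂p_{Folio} = 132 − 4p_{Folio} + p_{Quill} = 0 ⇒ p_{Folio} = 33 + 0.25p_{Quill}.
By symmetry p_{Quill} = p_{Folio}; substituting into the reaction function, 0.75p_{Folio} = 33 and p_{Folio} = 44.
q_{Folio} = 86 − 2·44 + 44 = 42.

42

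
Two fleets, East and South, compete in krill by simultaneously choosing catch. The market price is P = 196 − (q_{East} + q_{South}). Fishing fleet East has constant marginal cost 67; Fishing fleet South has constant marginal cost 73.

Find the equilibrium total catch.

Fishing fleet East's profit: π = q_{East}(196 − (q_{East} + q_{South})) − 67q_{East}.
∂π/∂q_{East} = 129 − 2q_{East} − q_{South} = 0, so q_{East} = 64.5 − 0.5q_{South}.
By the same steps for South: q_{South} = 61.5 − 0.5q_{East}.
Plugging q_{South} into East's best response: q_{East} = 64.5 − 0.5(61.5 − 0.5q_{East}) ⇒ 0.75q_{East} = 33.75, so q_{East} = 45.
Then q_{South} = 61.5 − 0.5·45 = 39.
Total catch: 45 + 39 = 84.

84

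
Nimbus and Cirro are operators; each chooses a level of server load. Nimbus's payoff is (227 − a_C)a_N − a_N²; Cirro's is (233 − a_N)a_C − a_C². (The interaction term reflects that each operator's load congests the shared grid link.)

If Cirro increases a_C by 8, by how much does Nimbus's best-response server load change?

-4

Expanding Nimbus's payoff: 227a_N − a_Ca_N − a_N².
∂π/∂a_N = 227 − a_C − 2a_N = 0, so a_N = 113.5 − 0.5a_C.
The reaction-function slope is −0.5, so an 8-unit rise in a_C moves a_N by −0.5 × 8 = −4. Nimbus's best response falls — the actions are strategic substitutes.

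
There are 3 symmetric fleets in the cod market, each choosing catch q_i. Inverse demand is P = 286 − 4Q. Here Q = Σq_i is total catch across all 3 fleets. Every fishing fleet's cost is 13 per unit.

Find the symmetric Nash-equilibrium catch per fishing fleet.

17.0625

A representative fishing fleet's profit is π_i = q_i(286 − 4Q) − 13q_i, with Q = q_i + Σ_{j≠i} q_j.
First-order condition: 273 − 8q_i − 4Σ_{j≠i} q_j = 0.
In a symmetric equilibrium every fishing fleet chooses the same q, so Σ_{j≠i} q_j = 2q. The condition becomes 273 − 16q = 0, giving q = 273/16 = 17.0625.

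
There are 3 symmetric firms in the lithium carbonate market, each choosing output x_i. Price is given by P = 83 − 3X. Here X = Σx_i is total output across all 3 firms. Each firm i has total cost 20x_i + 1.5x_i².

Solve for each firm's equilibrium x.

4.2

A representative firm's profit is π_i = x_i(83 − 3X) − 20x_i − 1.5x_i², with X = x_i + Σ_{j≠i} x_j.
First-order condition: 63 − 9x_i − 3Σ_{j≠i} x_j = 0.
With identical firms, set every x_j = x: then 63 − 9x − 6x = 0, i.e. x = 63/15 = 4.2.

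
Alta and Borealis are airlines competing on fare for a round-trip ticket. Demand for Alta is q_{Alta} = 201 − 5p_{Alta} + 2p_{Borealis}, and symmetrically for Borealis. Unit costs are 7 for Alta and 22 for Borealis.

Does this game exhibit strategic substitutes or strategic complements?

strategic complements

Alta's profit: π = (p_{Alta} − 7)(201 − 5p_{Alta} + 2p_{Borealis}).
∂π/∂p_{Alta} = 236 − 10p_{Alta} + 2p_{Borealis} = 0 ⇒ p_{Alta} = 23.6 + 0.2p_{Borealis}.
The best-response slope dp_{Alta}/dp_{Borealis} = 0.2 > 0: the reaction function is upward-sloping, so the choices are strategic complements.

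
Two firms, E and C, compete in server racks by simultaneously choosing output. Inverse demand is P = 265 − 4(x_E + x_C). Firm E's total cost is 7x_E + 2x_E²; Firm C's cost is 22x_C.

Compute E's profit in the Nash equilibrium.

Firm E's profit: π = x_E(265 − 4(x_E + x_C)) − 7x_E − 2x_E².
∂π/∂x_E = 258 − 12x_E − 4x_C = 0, so x_E = 21.5 − (1/3)x_C.
For C: ∂π/∂x_C = 243 − 8x_C − 4x_E = 0 ⇒ x_C = 30.375 − 0.5x_E.
Plugging x_C into E's best response: x_E = 21.5 − (1/3)(30.375 − 0.5x_E) ⇒ (5/6)x_E = 11.375, so x_E = 13.65.
Then x_C = 30.375 − 0.5·13.65 = 23.55.
Price P = 265 − 4·37.2 = 116.2.
E's profit: (116.2 − 7)·13.65 − 2(13.65)² = 1117.935.

1117.935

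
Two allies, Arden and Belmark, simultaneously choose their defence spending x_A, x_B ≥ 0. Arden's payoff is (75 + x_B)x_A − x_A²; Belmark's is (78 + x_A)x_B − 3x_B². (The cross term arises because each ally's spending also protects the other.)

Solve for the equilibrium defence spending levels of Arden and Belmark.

48, 21

Expanding Arden's payoff: 75x_A + x_Bx_A − x_A².
∂π/∂x_A = 75 + x_B − 2x_A = 0, so x_A = 37.5 + 0.5x_B.
Likewise for Belmark: x_B = 13 + (1/6)x_A.
Plugging x_B into Arden's best response: x_A = 37.5 + 0.5(13 + (1/6)x_A) ⇒ (11/12)x_A = 44, so x_A = 48.
Then x_B = 13 + (1/6)·48 = 21.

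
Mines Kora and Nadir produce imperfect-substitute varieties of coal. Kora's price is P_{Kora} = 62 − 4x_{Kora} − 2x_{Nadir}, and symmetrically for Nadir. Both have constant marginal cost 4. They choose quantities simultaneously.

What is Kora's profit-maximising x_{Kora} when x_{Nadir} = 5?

Mine Kora's profit: π = x_{Kora}(62 − 4x_{Kora} − 2x_{Nadir}) − 4x_{Kora}.
∂π/∂x_{Kora} = 58 − 8x_{Kora} − 2x_{Nadir} = 0 ⇒ x_{Kora} = 7.25 − 0.25x_{Nadir}.
At x_{Nadir} = 5: x_{Kora} = 7.25 − 0.25·5 = 6.

6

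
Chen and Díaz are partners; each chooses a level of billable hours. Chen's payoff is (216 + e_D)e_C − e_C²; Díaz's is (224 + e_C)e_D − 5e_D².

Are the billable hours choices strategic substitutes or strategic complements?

Expanding Chen's payoff: 216e_C + e_De_C − e_C².
∂π/∂e_C = 216 + e_D − 2e_C = 0, so e_C = 108 + 0.5e_D.
The best-response slope de_C/de_D = 0.5 > 0: the reaction function is upward-sloping, so the choices are strategic complements.

strategic complements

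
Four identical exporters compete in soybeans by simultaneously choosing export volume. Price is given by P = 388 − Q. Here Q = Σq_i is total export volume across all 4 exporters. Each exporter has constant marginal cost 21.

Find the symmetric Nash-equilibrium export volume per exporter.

A representative exporter's profit is π_i = q_i(388 − Q) − 21q_i, with Q = q_i + Σ_{j≠i} q_j.
First-order condition: 367 − 2q_i − Σ_{j≠i} q_j = 0.
In a symmetric equilibrium every exporter chooses the same q, so Σ_{j≠i} q_j = 3q. The condition becomes 367 − 5q = 0, giving q = 367/5 = 73.4.

73.4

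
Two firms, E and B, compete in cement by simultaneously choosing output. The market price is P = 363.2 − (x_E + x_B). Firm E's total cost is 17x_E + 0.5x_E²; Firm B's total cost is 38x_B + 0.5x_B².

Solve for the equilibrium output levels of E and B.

89.175, 78.675

Firm E's profit: π = x_E(363.2 − (x_E + x_B)) − 17x_E − 0.5x_E².
∂π/∂x_E = 346.2 − 3x_E − x_B = 0, so x_E = 115.4 − (1/3)x_B.
By the same steps for B: x_B = 108.4 − (1/3)x_E.
Solving the two reaction functions simultaneously: (1 − (−1/3)(−1/3))x_E = 115.4 − (1/3)·108.4, so (8/9)x_E = 1189/15 and x_E = 89.175.
Then x_B = 108.4 − (1/3)·89.175 = 78.675.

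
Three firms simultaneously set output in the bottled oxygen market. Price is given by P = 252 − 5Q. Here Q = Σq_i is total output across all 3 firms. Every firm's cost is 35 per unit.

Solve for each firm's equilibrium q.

10.85

A representative firm's profit is π_i = q_i(252 − 5Q) − 35q_i, with Q = q_i + Σ_{j≠i} q_j.
First-order condition: 217 − 10q_i − 5Σ_{j≠i} q_j = 0.
Imposing symmetry (q_j = q for all j) turns Σ_{j≠i} q_j into 2q, so 217 = 20q and q = 10.85.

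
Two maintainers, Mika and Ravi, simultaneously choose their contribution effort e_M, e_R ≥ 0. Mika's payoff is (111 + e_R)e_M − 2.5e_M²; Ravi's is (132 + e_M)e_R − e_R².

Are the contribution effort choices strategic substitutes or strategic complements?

Expanding Mika's payoff: 111e_M + e_Re_M − 2.5e_M².
∂π/∂e_M = 111 + e_R − 5e_M = 0, so e_M = 22.2 + 0.2e_R.
The best-response slope de_M/de_R = 0.2 > 0: the reaction function is upward-sloping, so the choices are strategic complements.

strategic complements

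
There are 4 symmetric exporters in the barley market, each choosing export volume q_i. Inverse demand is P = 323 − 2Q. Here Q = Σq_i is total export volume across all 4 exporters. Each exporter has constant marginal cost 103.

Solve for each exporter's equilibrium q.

22

A representative exporter's profit is π_i = q_i(323 − 2Q) − 103q_i, with Q = q_i + Σ_{j≠i} q_j.
First-order condition: 220 − 4q_i − 2Σ_{j≠i} q_j = 0.
Imposing symmetry (q_j = q for all j) turns Σ_{j≠i} q_j into 3q, so 220 = 10q and q = 22.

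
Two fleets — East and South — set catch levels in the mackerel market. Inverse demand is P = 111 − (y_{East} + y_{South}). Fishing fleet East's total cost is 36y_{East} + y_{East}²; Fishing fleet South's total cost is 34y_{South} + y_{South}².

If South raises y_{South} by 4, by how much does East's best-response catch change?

Fishing fleet East's profit: π = y_{East}(111 − (y_{East} + y_{South})) − 36y_{East} − y_{East}².
∂π/∂y_{East} = 75 − 4y_{East} − y_{South} = 0, so y_{East} = 18.75 − 0.25y_{South}.
The reaction-function slope is −0.25, so a 4-unit rise in y_{South} moves y_{East} by −0.25 × 4 = −1. East's best response falls — the actions are strategic substitutes.

-1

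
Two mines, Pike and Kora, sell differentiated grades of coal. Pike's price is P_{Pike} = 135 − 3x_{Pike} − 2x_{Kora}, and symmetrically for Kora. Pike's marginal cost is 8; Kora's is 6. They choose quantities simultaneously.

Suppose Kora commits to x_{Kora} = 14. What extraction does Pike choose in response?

Mine Pike's profit: π = x_{Pike}(135 − 3x_{Pike} − 2x_{Kora}) − 8x_{Pike}.
∂π/∂x_{Pike} = 127 − 6x_{Pike} − 2x_{Kora} = 0 ⇒ x_{Pike} = 127/6 − (1/3)x_{Kora}.
At x_{Kora} = 14: x_{Pike} = 127/6 − (1/3)·14 = 16.5.

16.5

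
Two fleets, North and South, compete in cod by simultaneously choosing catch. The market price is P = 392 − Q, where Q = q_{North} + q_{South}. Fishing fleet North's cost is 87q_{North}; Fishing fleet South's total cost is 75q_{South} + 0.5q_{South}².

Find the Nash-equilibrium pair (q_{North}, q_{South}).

119.6, 65.8

Fishing fleet North's profit: π = q_{North}(392 − (q_{North} + q_{South})) − 87q_{North}.
∂π/∂q_{North} = 305 − 2q_{North} − q_{South} = 0, so q_{North} = 152.5 − 0.5q_{South}.
For South: ∂π/∂q_{South} = 317 − 3q_{South} − q_{North} = 0 ⇒ q_{South} = 317/3 − (1/3)q_{North}.
Plugging q_{South} into North's best response: q_{North} = 152.5 − 0.5(317/3 − (1/3)q_{North}) ⇒ (5/6)q_{North} = 299/3, so q_{North} = 119.6.
Then q_{South} = 317/3 − (1/3)·119.6 = 65.8.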